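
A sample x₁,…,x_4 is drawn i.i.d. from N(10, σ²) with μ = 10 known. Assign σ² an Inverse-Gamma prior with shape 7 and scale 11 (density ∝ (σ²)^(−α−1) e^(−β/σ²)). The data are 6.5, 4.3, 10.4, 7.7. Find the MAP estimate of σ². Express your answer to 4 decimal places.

Sum of squared deviations about the known mean: SS = (6.5−10)² + (4.3−10)² + (10.4−10)² + (7.7−10)² = 50.19.
The Normal likelihood contributes (σ²)^(−n/2) exp(−SS/(2σ²)), so the posterior is Inverse-Gamma(α + n/2, β + SS/2) = Inverse-Gamma(9, 36.095).
The mode of Inverse-Gamma(a, b) is b/(a+1) = 36.095/10 ≈ 3.6095.

σ̂²_MAP = 3.6095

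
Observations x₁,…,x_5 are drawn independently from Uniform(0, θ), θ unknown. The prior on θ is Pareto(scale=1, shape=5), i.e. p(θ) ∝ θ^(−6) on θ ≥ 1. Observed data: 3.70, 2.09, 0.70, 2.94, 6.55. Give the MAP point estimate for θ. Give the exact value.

θ̂_MAP = 6.55

The Uniform(0, θ) likelihood is θ^(−n) for θ ≥ max(xᵢ), zero otherwise. Here max(xᵢ) = 6.55.
Posterior ∝ θ^(−6) · θ^(−5) = θ^(−11) on θ ≥ max(1, 6.55) = 6.55.
This density is strictly decreasing in θ, so the posterior mode lies at the lower boundary of the support.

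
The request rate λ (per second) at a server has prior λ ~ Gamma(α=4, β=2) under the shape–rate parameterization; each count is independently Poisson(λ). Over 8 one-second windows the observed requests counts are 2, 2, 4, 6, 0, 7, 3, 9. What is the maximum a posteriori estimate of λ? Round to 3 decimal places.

λ̂_MAP = 3.600

Σxᵢ = 2+2+4+6+0+7+3+9 = 33, with n = 8.
Posterior ∝ λ^3e^(−2λ) · λ^33e^(−8λ) = λ^36e^(−10λ), i.e. Gamma(shape=37, rate=10).
The mode of a Gamma(a, b) with a ≥ 1 (shape–rate) is (a−1)/b = 36/10 ≈ 3.600.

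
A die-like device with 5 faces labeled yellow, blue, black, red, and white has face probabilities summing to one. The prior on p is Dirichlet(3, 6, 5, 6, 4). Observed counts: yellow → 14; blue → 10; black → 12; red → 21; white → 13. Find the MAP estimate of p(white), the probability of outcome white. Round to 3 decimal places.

The posterior is Dirichlet(αᵢ + nᵢ) = Dirichlet(17, 16, 17, 27, 17).
For a Dirichlet(a₁,…,a_K) with all aᵢ > 1, the mode has j-th component (aⱼ − 1)/(Σaᵢ − K).
Here Σaᵢ = 94 and K = 5, so p(white) = (17 − 1)/(94 − 5) = 16/89 ≈ 0.180.

MAP estimate of p(white) = 0.180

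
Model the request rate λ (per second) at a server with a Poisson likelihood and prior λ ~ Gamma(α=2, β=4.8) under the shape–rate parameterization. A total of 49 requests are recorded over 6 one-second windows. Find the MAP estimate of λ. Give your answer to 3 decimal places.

λ̂_MAP = 4.630

Σxᵢ = 49, n = 6.
Posterior ∝ λe^(−4.8λ) · λ^49e^(−6λ) = λ^50e^(−10.8λ), i.e. Gamma(shape=51, rate=10.8).
The mode of a Gamma(a, b) with a ≥ 1 (shape–rate) is (a−1)/b = 50/10.8 ≈ 4.630.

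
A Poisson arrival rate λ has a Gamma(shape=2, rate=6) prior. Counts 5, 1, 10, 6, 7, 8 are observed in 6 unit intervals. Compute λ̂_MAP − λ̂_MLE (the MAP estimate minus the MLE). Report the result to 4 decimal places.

Σxᵢ = 37. Posterior is Gamma(39, 12); MAP = (39−1)/12 = 38/12 ≈ 3.16667.
MLE = x̄ = 37/6 ≈ 6.16667.
Difference = 38/12 − 37/6 = -3 ≈ -3.0000.

MAP − MLE = -3.0000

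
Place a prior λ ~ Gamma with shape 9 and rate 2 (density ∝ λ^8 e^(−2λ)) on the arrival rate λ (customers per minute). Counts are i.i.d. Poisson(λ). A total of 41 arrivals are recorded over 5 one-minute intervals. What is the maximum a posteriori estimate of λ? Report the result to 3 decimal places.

λ̂_MAP = 7.000

Σxᵢ = 41, n = 5.
Posterior ∝ λ^8e^(−2λ) · λ^41e^(−5λ) = λ^49e^(−7λ), i.e. Gamma(shape=50, rate=7).
The mode of a Gamma(a, b) with a ≥ 1 (shape–rate) is (a−1)/b = 49/7 ≈ 7.000.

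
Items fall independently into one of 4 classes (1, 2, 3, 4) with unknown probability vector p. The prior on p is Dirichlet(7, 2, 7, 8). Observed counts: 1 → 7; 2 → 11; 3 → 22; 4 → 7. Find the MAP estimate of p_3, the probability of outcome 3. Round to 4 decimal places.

The posterior is Dirichlet(αᵢ + nᵢ) = Dirichlet(14, 13, 29, 15).
For a Dirichlet(a₁,…,a_K) with all aᵢ > 1, the mode has j-th component (aⱼ − 1)/(Σaᵢ − K).
Here Σaᵢ = 71 and K = 4, so p_3 = (29 − 1)/(71 − 4) = 28/67 ≈ 0.4179.

MAP estimate: 0.4179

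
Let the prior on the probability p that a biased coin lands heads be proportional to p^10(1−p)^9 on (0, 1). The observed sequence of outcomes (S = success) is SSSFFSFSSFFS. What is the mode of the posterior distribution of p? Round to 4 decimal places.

p̂_MAP = 0.5484

The prior density ∝ p^10(1−p)^9 is the kernel of Beta(11, 10).
Data: 7 successes in 12 trials (from the sequence). The binomial likelihood contributes p^7(1−p)^5, so the posterior is Beta(11+7, 10+5) = Beta(18, 15).
For Beta(a, b) with a, b > 1 the mode is (a−1)/(a+b−2) = 17/31 ≈ 0.5484.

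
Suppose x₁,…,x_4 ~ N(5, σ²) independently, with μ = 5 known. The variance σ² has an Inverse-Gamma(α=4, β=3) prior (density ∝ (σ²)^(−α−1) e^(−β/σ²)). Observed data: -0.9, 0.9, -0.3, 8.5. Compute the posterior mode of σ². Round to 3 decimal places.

Sum of squared deviations about the known mean: SS = (-0.9−5)² + (0.9−5)² + (-0.3−5)² + (8.5−5)² = 91.96.
The Normal likelihood contributes (σ²)^(−n/2) exp(−SS/(2σ²)), so the posterior is Inverse-Gamma(α + n/2, β + SS/2) = Inverse-Gamma(6, 48.98).
The mode of Inverse-Gamma(a, b) is b/(a+1) = 48.98/7 ≈ 6.997.

σ̂²_MAP = 6.997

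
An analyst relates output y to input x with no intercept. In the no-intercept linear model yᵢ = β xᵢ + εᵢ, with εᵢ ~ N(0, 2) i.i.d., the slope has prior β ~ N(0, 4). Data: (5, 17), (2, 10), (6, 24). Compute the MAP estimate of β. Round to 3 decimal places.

β̂_MAP = 3.802

log p(β | y) = −Σ(yᵢ − βxᵢ)²/(2·2) − β²/(2·4) + const.
Setting the derivative to zero: Σxᵢ(yᵢ − βxᵢ)/2 − β/4 = 0, so β = Σxᵢyᵢ / (Σxᵢ² + σ²/τ²).
Σxᵢyᵢ = 5·17 + 2·10 + 6·24 = 249; Σxᵢ² = 65; σ²/τ² = 0.5.
β̂_MAP = 249 / (65 + 0.5) = 249/65.5 ≈ 3.802.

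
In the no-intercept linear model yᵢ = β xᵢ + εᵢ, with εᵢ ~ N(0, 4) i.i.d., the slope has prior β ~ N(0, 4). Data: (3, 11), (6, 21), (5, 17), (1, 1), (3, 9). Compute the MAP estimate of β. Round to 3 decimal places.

β̂_MAP = 3.358

log p(β | y) = −Σ(yᵢ − βxᵢ)²/(2·4) − β²/(2·4) + const.
Setting the derivative to zero: Σxᵢ(yᵢ − βxᵢ)/4 − β/4 = 0, so β = Σxᵢyᵢ / (Σxᵢ² + σ²/τ²).
Σxᵢyᵢ = 3·11 + 6·21 + 5·17 + 1·1 + 3·9 = 272; Σxᵢ² = 80; σ²/τ² = 1.
β̂_MAP = 272 / (80 + 1) = 272/81 ≈ 3.358.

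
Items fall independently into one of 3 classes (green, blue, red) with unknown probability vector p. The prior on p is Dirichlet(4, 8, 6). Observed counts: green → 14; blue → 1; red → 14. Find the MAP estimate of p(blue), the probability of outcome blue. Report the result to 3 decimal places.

MAP estimate of p(blue) = 0.182

The posterior is Dirichlet(αᵢ + nᵢ) = Dirichlet(18, 9, 20).
For a Dirichlet(a₁,…,a_K) with all aᵢ > 1, the mode has j-th component (aⱼ − 1)/(Σaᵢ − K).
Here Σaᵢ = 47 and K = 3, so p(blue) = (9 − 1)/(47 − 3) = 8/44 ≈ 0.182.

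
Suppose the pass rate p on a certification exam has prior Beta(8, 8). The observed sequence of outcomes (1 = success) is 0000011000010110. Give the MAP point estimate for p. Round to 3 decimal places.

p̂_MAP = 0.400

Prior: Beta(8, 8).
Data: 5 successes in 16 trials (from the sequence). The binomial likelihood contributes p^5(1−p)^11, so the posterior is Beta(8+5, 8+11) = Beta(13, 19).
For Beta(a, b) with a, b > 1 the mode is (a−1)/(a+b−2) = 12/30 ≈ 0.400.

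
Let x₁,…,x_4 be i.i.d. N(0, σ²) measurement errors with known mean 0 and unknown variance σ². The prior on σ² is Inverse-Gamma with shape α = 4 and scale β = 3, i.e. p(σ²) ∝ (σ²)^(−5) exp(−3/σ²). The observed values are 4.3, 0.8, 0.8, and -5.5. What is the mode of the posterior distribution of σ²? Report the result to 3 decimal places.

σ̂²_MAP = 4.001

Sum of squared deviations about the known mean: SS = (4.3−0)² + (0.8−0)² + (0.8−0)² + (-5.5−0)² = 50.02.
The Normal likelihood contributes (σ²)^(−n/2) exp(−SS/(2σ²)), so the posterior is Inverse-Gamma(α + n/2, β + SS/2) = Inverse-Gamma(6, 28.01).
The mode of Inverse-Gamma(a, b) is b/(a+1) = 28.01/7 ≈ 4.001.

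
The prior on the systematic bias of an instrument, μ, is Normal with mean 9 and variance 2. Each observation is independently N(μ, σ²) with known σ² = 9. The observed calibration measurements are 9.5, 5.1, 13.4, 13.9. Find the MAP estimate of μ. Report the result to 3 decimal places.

n = 4; x̄ = (9.5 + 5.1 + 13.4 + 13.9)/4 = 41.9/4 = 10.475.
For a Normal prior and Normal likelihood with known variance, the posterior is Normal; its mode equals its mean, the precision-weighted average.
Prior precision 1/σ₀² = 1/2 = 0.5; data precision n/σ² = 4/9.
μ̂ = (0.5·9 + (4/9)·10.475) / (0.5 + 4/9) = (412/45)/(17/18) = 824/85 ≈ 9.694.

μ̂_MAP = 9.694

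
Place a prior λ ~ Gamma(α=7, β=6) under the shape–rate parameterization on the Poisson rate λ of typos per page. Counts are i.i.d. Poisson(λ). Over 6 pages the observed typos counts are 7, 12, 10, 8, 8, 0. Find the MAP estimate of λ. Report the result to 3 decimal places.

Σxᵢ = 7+12+10+8+8+0 = 45, with n = 6.
Posterior ∝ λ^6e^(−6λ) · λ^45e^(−6λ) = λ^51e^(−12λ), i.e. Gamma(shape=52, rate=12).
The mode of a Gamma(a, b) with a ≥ 1 (shape–rate) is (a−1)/b = 51/12 ≈ 4.250.

λ̂_MAP = 4.250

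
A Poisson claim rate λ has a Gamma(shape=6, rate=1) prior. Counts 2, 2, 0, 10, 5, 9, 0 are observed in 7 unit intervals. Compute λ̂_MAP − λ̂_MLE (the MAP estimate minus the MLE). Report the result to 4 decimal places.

Σxᵢ = 28. Posterior is Gamma(34, 8); MAP = (34−1)/8 = 33/8 ≈ 4.12500.
MLE = x̄ = 28/7 ≈ 4.00000.
Difference = 33/8 − 28/7 = 1/8 ≈ 0.1250.

MAP − MLE = 0.1250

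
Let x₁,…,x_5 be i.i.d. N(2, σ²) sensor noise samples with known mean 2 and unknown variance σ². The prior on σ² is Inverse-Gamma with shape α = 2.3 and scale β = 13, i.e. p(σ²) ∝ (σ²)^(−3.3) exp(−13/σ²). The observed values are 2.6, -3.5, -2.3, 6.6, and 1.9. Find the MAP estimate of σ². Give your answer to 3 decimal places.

σ̂²_MAP = 8.299

Sum of squared deviations about the known mean: SS = (2.6−2)² + (-3.5−2)² + (-2.3−2)² + (6.6−2)² + (1.9−2)² = 70.27.
The Normal likelihood contributes (σ²)^(−n/2) exp(−SS/(2σ²)), so the posterior is Inverse-Gamma(α + n/2, β + SS/2) = Inverse-Gamma(4.8, 48.135).
The mode of Inverse-Gamma(a, b) is b/(a+1) = 48.135/5.8 ≈ 8.299.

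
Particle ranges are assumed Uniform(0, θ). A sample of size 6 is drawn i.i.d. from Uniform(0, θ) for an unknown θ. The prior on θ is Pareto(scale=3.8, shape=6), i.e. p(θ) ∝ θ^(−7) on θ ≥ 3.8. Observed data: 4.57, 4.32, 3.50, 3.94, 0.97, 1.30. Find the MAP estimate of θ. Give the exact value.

The Uniform(0, θ) likelihood is θ^(−n) for θ ≥ max(xᵢ), zero otherwise. Here max(xᵢ) = 4.57.
Posterior ∝ θ^(−7) · θ^(−6) = θ^(−13) on θ ≥ max(3.8, 4.57) = 4.57.
This density is strictly decreasing in θ, so the posterior mode lies at the lower boundary of the support.

θ̂_MAP = 4.57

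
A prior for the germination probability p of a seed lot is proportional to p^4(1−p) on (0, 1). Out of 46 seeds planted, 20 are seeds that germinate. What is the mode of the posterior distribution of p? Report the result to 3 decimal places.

The prior density ∝ p^4(1−p)^1 is the kernel of Beta(5, 2).
Data: 20 successes in 46 trials. The binomial likelihood contributes p^20(1−p)^26, so the posterior is Beta(5+20, 2+26) = Beta(25, 28).
For Beta(a, b) with a, b > 1 the mode is (a−1)/(a+b−2) = 24/51 ≈ 0.471.

p̂_MAP = 0.471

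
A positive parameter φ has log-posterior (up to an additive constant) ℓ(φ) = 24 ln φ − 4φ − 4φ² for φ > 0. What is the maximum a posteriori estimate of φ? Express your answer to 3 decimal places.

φ̂_MAP = 1.500

ℓ'(φ) = 24/φ − 4 − 8φ. Setting this to zero and multiplying by φ: 8φ² + 4φ − 24 = 0.
φ = (−4 + √(4² + 4·8·24)) / (2·8) = (−4 + √784) / 16 = (−4 + 28)/16 = 3/2.
ℓ''(φ) = −24/φ² − 8 < 0, confirming a maximum.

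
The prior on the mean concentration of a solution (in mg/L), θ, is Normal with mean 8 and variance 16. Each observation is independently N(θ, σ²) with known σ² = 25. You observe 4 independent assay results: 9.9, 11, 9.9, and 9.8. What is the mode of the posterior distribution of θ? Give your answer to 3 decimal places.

θ̂_MAP = 9.546

n = 4; x̄ = (9.9 + 11 + 9.9 + 9.8)/4 = 40.6/4 = 10.15.
For a Normal prior and Normal likelihood with known variance, the posterior is Normal; its mode equals its mean, the precision-weighted average.
Prior precision 1/σ₀² = 1/16 = 0.0625; data precision n/σ² = 4/25 = 0.16.
θ̂ = (0.0625·8 + 0.16·10.15) / (0.0625 + 0.16) = 2.124/0.2225 = 4248/445 ≈ 9.546.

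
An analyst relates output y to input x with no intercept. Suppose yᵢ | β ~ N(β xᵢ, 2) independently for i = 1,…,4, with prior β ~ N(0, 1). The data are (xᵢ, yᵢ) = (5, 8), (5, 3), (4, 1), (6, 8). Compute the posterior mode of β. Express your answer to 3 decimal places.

log p(β | y) = −Σ(yᵢ − βxᵢ)²/(2·2) − β²/(2·1) + const.
Setting the derivative to zero: Σxᵢ(yᵢ − βxᵢ)/2 − β/1 = 0, so β = Σxᵢyᵢ / (Σxᵢ² + σ²/τ²).
Σxᵢyᵢ = 5·8 + 5·3 + 4·1 + 6·8 = 107; Σxᵢ² = 102; σ²/τ² = 2.
β̂_MAP = 107 / (102 + 2) = 107/104 ≈ 1.029.

β̂_MAP = 1.029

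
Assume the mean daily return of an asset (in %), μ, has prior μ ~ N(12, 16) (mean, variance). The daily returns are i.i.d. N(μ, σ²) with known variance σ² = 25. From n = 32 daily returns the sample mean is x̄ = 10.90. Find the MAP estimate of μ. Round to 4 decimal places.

μ̂_MAP = 10.9512

n = 32, x̄ = 10.90.
For a Normal prior and Normal likelihood with known variance, the posterior is Normal; its mode equals its mean, the precision-weighted average.
Prior precision 1/σ₀² = 1/16 = 0.0625; data precision n/σ² = 32/25 = 1.28.
μ̂ = (0.0625·12 + 1.28·10.9) / (0.0625 + 1.28) = 14.702/1.3425 = 29404/2685 ≈ 10.9512.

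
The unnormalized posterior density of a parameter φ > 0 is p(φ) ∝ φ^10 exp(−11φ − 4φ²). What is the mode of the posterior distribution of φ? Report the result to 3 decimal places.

φ̂_MAP = 0.625

ℓ'(φ) = 10/φ − 11 − 8φ. Setting this to zero and multiplying by φ: 8φ² + 11φ − 10 = 0.
φ = (−11 + √(11² + 4·8·10)) / (2·8) = (−11 + √441) / 16 = (−11 + 21)/16 = 5/8.
ℓ''(φ) = −10/φ² − 8 < 0, confirming a maximum.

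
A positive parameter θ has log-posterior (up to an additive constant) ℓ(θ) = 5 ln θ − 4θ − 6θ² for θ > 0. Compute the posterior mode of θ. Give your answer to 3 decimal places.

θ̂_MAP = 0.500

ℓ'(θ) = 5/θ − 4 − 12θ. Setting this to zero and multiplying by θ: 12θ² + 4θ − 5 = 0.
θ = (−4 + √(4² + 4·12·5)) / (2·12) = (−4 + √256) / 24 = (−4 + 16)/24 = 1/2.
ℓ''(θ) = −5/θ² − 12 < 0, confirming a maximum.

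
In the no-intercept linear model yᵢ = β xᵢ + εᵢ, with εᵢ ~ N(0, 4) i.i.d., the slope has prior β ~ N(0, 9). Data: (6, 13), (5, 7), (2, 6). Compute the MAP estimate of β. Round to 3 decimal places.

β̂_MAP = 1.910

log p(β | y) = −Σ(yᵢ − βxᵢ)²/(2·4) − β²/(2·9) + const.
Setting the derivative to zero: Σxᵢ(yᵢ − βxᵢ)/4 − β/9 = 0, so β = Σxᵢyᵢ / (Σxᵢ² + σ²/τ²).
Σxᵢyᵢ = 6·13 + 5·7 + 2·6 = 125; Σxᵢ² = 65; σ²/τ² = 4/9.
β̂_MAP = 125 / (65 + 4/9) = 125/(589/9) = 1125/589 ≈ 1.910.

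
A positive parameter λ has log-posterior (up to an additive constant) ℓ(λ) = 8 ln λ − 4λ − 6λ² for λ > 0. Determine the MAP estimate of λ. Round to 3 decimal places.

ℓ'(λ) = 8/λ − 4 − 12λ. Setting this to zero and multiplying by λ: 12λ² + 4λ − 8 = 0.
λ = (−4 + √(4² + 4·12·8)) / (2·12) = (−4 + √400) / 24 = (−4 + 20)/24 = 2/3.
ℓ''(λ) = −8/λ² − 12 < 0, confirming a maximum.

λ̂_MAP = 0.667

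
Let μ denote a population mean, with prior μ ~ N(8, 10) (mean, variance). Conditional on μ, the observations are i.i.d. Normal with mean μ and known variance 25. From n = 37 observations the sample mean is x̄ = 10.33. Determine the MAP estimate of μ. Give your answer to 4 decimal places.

n = 37, x̄ = 10.33.
For a Normal prior and Normal likelihood with known variance, the posterior is Normal; its mode equals its mean, the precision-weighted average.
Prior precision 1/σ₀² = 1/10 = 0.1; data precision n/σ² = 37/25 = 1.48.
μ̂ = (0.1·8 + 1.48·10.33) / (0.1 + 1.48) = 16.0884/1.58 = 40221/3950 ≈ 10.1825.

μ̂_MAP = 10.1825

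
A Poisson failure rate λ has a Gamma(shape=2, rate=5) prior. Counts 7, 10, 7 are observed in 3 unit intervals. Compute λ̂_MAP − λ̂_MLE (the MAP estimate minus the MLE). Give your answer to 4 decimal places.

MAP − MLE = -4.8750

Σxᵢ = 24. Posterior is Gamma(26, 8); MAP = (26−1)/8 = 25/8 ≈ 3.12500.
MLE = x̄ = 24/3 ≈ 8.00000.
Difference = 25/8 − 24/3 = -39/8 ≈ -4.8750.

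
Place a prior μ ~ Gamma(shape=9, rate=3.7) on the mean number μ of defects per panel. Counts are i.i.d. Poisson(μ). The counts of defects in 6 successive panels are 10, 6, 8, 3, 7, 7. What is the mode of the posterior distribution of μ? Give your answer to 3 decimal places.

μ̂_MAP = 5.052

Σxᵢ = 10+6+8+3+7+7 = 41, with n = 6.
Posterior ∝ μ^8e^(−3.7μ) · μ^41e^(−6μ) = μ^49e^(−9.7μ), i.e. Gamma(shape=50, rate=9.7).
The mode of a Gamma(a, b) with a ≥ 1 (shape–rate) is (a−1)/b = 49/9.7 ≈ 5.052.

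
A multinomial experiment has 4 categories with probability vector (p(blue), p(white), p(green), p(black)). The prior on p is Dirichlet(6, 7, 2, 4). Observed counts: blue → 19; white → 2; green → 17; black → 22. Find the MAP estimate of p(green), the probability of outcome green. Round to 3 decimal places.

MAP estimate of p(green) = 0.240

The posterior is Dirichlet(αᵢ + nᵢ) = Dirichlet(25, 9, 19, 26).
For a Dirichlet(a₁,…,a_K) with all aᵢ > 1, the mode has j-th component (aⱼ − 1)/(Σaᵢ − K).
Here Σaᵢ = 79 and K = 4, so p(green) = (19 − 1)/(79 − 4) = 18/75 ≈ 0.240.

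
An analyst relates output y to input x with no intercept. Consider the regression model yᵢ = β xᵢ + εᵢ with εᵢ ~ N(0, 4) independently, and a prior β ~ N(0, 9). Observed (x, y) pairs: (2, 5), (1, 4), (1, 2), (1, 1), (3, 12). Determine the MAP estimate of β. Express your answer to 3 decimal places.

β̂_MAP = 3.223

log p(β | y) = −Σ(yᵢ − βxᵢ)²/(2·4) − β²/(2·9) + const.
Setting the derivative to zero: Σxᵢ(yᵢ − βxᵢ)/4 − β/9 = 0, so β = Σxᵢyᵢ / (Σxᵢ² + σ²/τ²).
Σxᵢyᵢ = 2·5 + 1·4 + 1·2 + 1·1 + 3·12 = 53; Σxᵢ² = 16; σ²/τ² = 4/9.
β̂_MAP = 53 / (16 + 4/9) = 53/(148/9) = 477/148 ≈ 3.223.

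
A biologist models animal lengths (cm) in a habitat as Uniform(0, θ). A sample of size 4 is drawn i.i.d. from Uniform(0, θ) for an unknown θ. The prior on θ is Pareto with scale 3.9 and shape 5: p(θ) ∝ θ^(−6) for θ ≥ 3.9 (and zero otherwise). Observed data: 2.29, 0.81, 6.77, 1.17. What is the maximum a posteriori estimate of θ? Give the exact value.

θ̂_MAP = 6.77

The Uniform(0, θ) likelihood is θ^(−n) for θ ≥ max(xᵢ), zero otherwise. Here max(xᵢ) = 6.77.
Posterior ∝ θ^(−6) · θ^(−4) = θ^(−10) on θ ≥ max(3.9, 6.77) = 6.77.
This density is strictly decreasing in θ, so the posterior mode lies at the lower boundary of the support.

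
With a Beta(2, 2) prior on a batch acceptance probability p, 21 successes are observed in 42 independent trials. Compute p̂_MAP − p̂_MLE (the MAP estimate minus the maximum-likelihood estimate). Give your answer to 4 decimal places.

Posterior is Beta(23, 23); MAP = (23−1)/(46−2) = 22/44 ≈ 0.50000.
MLE ignores the prior: p̂_MLE = k/n = 21/42 ≈ 0.50000.
Difference = 22/44 − 21/42 = 0 ≈ 0.0000.

MAP − MLE = 0.0000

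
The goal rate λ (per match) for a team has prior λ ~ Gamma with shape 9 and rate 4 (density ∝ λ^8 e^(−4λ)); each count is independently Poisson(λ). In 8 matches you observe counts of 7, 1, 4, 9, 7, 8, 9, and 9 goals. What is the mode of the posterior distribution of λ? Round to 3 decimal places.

Σxᵢ = 7+1+4+9+7+8+9+9 = 54, with n = 8.
Posterior ∝ λ^8e^(−4λ) · λ^54e^(−8λ) = λ^62e^(−12λ), i.e. Gamma(shape=63, rate=12).
The mode of a Gamma(a, b) with a ≥ 1 (shape–rate) is (a−1)/b = 62/12 ≈ 5.167.

λ̂_MAP = 5.167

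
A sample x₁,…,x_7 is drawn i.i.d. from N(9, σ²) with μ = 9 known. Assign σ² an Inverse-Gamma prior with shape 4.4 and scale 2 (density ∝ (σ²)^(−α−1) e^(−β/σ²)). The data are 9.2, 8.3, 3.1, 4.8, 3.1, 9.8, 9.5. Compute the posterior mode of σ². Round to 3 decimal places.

σ̂²_MAP = 5.207

Sum of squared deviations about the known mean: SS = (9.2−9)² + (8.3−9)² + (3.1−9)² + (4.8−9)² + (3.1−9)² + (9.8−9)² + (9.5−9)² = 88.68.
The Normal likelihood contributes (σ²)^(−n/2) exp(−SS/(2σ²)), so the posterior is Inverse-Gamma(α + n/2, β + SS/2) = Inverse-Gamma(7.9, 46.34).
The mode of Inverse-Gamma(a, b) is b/(a+1) = 46.34/8.9 ≈ 5.207.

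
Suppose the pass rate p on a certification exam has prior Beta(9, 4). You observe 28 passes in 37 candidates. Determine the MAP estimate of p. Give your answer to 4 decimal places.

Prior: Beta(9, 4).
Data: 28 successes in 37 trials. The binomial likelihood contributes p^28(1−p)^9, so the posterior is Beta(9+28, 4+9) = Beta(37, 13).
For Beta(a, b) with a, b > 1 the mode is (a−1)/(a+b−2) = 36/48 ≈ 0.7500.

p̂_MAP = 0.7500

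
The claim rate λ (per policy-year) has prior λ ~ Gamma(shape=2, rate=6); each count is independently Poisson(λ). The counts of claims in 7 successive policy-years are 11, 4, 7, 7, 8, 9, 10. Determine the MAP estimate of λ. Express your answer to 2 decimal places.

Σxᵢ = 11+4+7+7+8+9+10 = 56, with n = 7.
Posterior ∝ λe^(−6λ) · λ^56e^(−7λ) = λ^57e^(−13λ), i.e. Gamma(shape=58, rate=13).
The mode of a Gamma(a, b) with a ≥ 1 (shape–rate) is (a−1)/b = 57/13 ≈ 4.38.

λ̂_MAP = 4.38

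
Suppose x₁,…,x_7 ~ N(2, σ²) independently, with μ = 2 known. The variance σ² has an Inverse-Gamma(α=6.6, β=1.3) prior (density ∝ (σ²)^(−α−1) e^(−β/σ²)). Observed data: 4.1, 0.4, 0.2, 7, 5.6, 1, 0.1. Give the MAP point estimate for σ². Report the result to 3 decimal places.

Sum of squared deviations about the known mean: SS = (4.1−2)² + (0.4−2)² + (0.2−2)² + (7−2)² + (5.6−2)² + (1−2)² + (0.1−2)² = 52.78.
The Normal likelihood contributes (σ²)^(−n/2) exp(−SS/(2σ²)), so the posterior is Inverse-Gamma(α + n/2, β + SS/2) = Inverse-Gamma(10.1, 27.69).
The mode of Inverse-Gamma(a, b) is b/(a+1) = 27.69/11.1 ≈ 2.495.

σ̂²_MAP = 2.495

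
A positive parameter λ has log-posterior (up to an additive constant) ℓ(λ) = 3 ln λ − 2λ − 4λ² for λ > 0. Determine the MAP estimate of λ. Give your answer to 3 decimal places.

ℓ'(λ) = 3/λ − 2 − 8λ. Setting this to zero and multiplying by λ: 8λ² + 2λ − 3 = 0.
λ = (−2 + √(2² + 4·8·3)) / (2·8) = (−2 + √100) / 16 = (−2 + 10)/16 = 1/2.
ℓ''(λ) = −3/λ² − 8 < 0, confirming a maximum.

λ̂_MAP = 0.500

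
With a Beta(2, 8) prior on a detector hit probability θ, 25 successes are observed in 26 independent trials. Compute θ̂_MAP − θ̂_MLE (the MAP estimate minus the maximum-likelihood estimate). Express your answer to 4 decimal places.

MAP − MLE = -0.1968

Posterior is Beta(27, 9); MAP = (27−1)/(36−2) = 26/34 ≈ 0.76471.
MLE ignores the prior: θ̂_MLE = k/n = 25/26 ≈ 0.96154.
Difference = 26/34 − 25/26 = -87/442 ≈ -0.1968.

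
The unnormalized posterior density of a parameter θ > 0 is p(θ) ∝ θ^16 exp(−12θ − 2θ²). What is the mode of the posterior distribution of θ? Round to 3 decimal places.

ℓ'(θ) = 16/θ − 12 − 4θ. Setting this to zero and multiplying by θ: 4θ² + 12θ − 16 = 0.
θ = (−12 + √(12² + 4·4·16)) / (2·4) = (−12 + √400) / 8 = (−12 + 20)/8 = 1.
ℓ''(θ) = −16/θ² − 4 < 0, confirming a maximum.

θ̂_MAP = 1.000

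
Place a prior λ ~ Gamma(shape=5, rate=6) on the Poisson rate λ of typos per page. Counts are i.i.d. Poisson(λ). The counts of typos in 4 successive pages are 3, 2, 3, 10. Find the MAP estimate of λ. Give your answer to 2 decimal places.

λ̂_MAP = 2.20

Σxᵢ = 3+2+3+10 = 18, with n = 4.
Posterior ∝ λ^4e^(−6λ) · λ^18e^(−4λ) = λ^22e^(−10λ), i.e. Gamma(shape=23, rate=10).
The mode of a Gamma(a, b) with a ≥ 1 (shape–rate) is (a−1)/b = 22/10 ≈ 2.20.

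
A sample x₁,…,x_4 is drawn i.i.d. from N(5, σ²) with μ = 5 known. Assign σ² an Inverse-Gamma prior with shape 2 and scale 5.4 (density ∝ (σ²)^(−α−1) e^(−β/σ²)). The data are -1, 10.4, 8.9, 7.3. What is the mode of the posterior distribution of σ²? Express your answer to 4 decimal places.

Sum of squared deviations about the known mean: SS = (-1−5)² + (10.4−5)² + (8.9−5)² + (7.3−5)² = 85.66.
The Normal likelihood contributes (σ²)^(−n/2) exp(−SS/(2σ²)), so the posterior is Inverse-Gamma(α + n/2, β + SS/2) = Inverse-Gamma(4, 48.23).
The mode of Inverse-Gamma(a, b) is b/(a+1) = 48.23/5 ≈ 9.6460.

σ̂²_MAP = 9.6460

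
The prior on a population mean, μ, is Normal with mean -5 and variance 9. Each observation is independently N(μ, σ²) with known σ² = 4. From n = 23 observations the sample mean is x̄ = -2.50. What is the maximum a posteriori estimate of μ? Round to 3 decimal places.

n = 23, x̄ = -2.50.
For a Normal prior and Normal likelihood with known variance, the posterior is Normal; its mode equals its mean, the precision-weighted average.
Prior precision 1/σ₀² = 1/9; data precision n/σ² = 23/4 = 5.75.
μ̂ = ((1/9)·(-5) + 5.75·(-2.5)) / (1/9 + 5.75) = (-1075/72)/(211/36) = -1075/422 ≈ -2.547.

μ̂_MAP = -2.547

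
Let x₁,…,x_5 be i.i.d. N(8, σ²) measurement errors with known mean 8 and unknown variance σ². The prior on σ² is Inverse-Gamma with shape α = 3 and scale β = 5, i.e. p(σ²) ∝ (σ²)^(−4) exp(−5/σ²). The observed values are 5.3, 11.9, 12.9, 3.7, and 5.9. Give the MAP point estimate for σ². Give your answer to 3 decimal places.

Sum of squared deviations about the known mean: SS = (5.3−8)² + (11.9−8)² + (12.9−8)² + (3.7−8)² + (5.9−8)² = 69.41.
The Normal likelihood contributes (σ²)^(−n/2) exp(−SS/(2σ²)), so the posterior is Inverse-Gamma(α + n/2, β + SS/2) = Inverse-Gamma(5.5, 39.705).
The mode of Inverse-Gamma(a, b) is b/(a+1) = 39.705/6.5 ≈ 6.108.

σ̂²_MAP = 6.108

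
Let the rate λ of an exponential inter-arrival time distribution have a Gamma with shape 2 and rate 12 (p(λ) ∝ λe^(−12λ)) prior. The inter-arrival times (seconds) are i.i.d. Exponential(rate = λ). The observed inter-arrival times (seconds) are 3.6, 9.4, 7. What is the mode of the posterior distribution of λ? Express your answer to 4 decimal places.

The Exponential(rate=λ) likelihood is ∝ λ^n e^(−λΣtᵢ). Here n = 3 and Σtᵢ = 3.6 + 9.4 + 7 = 20.
Posterior ∝ λe^(−12λ) · λ^3e^(−20λ) = λ^4e^(−32λ), i.e. Gamma(5, 32).
Mode = (a−1)/b = 4/32 ≈ 0.1250.

λ̂_MAP = 0.1250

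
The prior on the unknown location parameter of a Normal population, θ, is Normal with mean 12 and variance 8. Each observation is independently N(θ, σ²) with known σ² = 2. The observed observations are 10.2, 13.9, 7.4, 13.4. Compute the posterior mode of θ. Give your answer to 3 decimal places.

θ̂_MAP = 11.271

n = 4; x̄ = (10.2 + 13.9 + 7.4 + 13.4)/4 = 44.9/4 = 11.225.
For a Normal prior and Normal likelihood with known variance, the posterior is Normal; its mode equals its mean, the precision-weighted average.
Prior precision 1/σ₀² = 1/8 = 0.125; data precision n/σ² = 4/2 = 2.
θ̂ = (0.125·12 + 2·11.225) / (0.125 + 2) = 23.95/2.125 = 958/85 ≈ 11.271.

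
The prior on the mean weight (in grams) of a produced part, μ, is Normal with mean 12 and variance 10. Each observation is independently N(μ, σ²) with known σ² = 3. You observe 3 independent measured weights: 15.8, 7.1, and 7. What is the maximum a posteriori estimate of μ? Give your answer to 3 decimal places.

n = 3; x̄ = (15.8 + 7.1 + 7)/3 = 29.9/3 = 299/30 ≈ 9.9667.
For a Normal prior and Normal likelihood with known variance, the posterior is Normal; its mode equals its mean, the precision-weighted average.
Prior precision 1/σ₀² = 1/10 = 0.1; data precision n/σ² = 3/3 = 1.
μ̂ = (0.1·12 + 1·(299/30)) / (0.1 + 1) = (67/6)/1.1 = 335/33 ≈ 10.152.

μ̂_MAP = 10.152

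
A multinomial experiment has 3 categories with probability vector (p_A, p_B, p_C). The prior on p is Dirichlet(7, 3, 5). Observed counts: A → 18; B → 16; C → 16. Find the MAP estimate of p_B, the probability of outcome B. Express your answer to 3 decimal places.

The posterior is Dirichlet(αᵢ + nᵢ) = Dirichlet(25, 19, 21).
For a Dirichlet(a₁,…,a_K) with all aᵢ > 1, the mode has j-th component (aⱼ − 1)/(Σaᵢ − K).
Here Σaᵢ = 65 and K = 3, so p_B = (19 − 1)/(65 − 3) = 18/62 ≈ 0.290.

MAP estimate of p_B = 0.290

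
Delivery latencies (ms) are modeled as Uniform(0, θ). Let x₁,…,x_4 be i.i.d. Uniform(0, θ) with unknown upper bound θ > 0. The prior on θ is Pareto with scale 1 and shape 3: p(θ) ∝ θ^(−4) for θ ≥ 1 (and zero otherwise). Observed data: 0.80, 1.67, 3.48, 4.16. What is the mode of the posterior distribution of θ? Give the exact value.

θ̂_MAP = 4.16

The Uniform(0, θ) likelihood is θ^(−n) for θ ≥ max(xᵢ), zero otherwise. Here max(xᵢ) = 4.16.
Posterior ∝ θ^(−4) · θ^(−4) = θ^(−8) on θ ≥ max(1, 4.16) = 4.16.
This density is strictly decreasing in θ, so the posterior mode lies at the lower boundary of the support.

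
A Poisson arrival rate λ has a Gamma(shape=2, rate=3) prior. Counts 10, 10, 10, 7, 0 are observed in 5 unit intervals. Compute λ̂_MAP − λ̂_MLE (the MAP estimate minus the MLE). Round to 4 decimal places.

MAP − MLE = -2.6500

Σxᵢ = 37. Posterior is Gamma(39, 8); MAP = (39−1)/8 = 38/8 ≈ 4.75000.
MLE = x̄ = 37/5 ≈ 7.40000.
Difference = 38/8 − 37/5 = -53/20 ≈ -2.6500.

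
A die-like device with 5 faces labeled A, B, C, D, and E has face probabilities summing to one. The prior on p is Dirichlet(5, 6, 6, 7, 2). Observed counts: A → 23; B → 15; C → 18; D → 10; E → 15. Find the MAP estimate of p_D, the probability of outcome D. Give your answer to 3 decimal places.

MAP estimate of p_D = 0.157

The posterior is Dirichlet(αᵢ + nᵢ) = Dirichlet(28, 21, 24, 17, 17).
For a Dirichlet(a₁,…,a_K) with all aᵢ > 1, the mode has j-th component (aⱼ − 1)/(Σaᵢ − K).
Here Σaᵢ = 107 and K = 5, so p_D = (17 − 1)/(107 − 5) = 16/102 ≈ 0.157.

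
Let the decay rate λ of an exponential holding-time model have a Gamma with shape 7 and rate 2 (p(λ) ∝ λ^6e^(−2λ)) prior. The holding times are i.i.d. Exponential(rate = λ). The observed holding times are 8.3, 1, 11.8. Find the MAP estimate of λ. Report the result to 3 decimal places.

The Exponential(rate=λ) likelihood is ∝ λ^n e^(−λΣtᵢ). Here n = 3 and Σtᵢ = 8.3 + 1 + 11.8 = 21.1.
Posterior ∝ λ^6e^(−2λ) · λ^3e^(−21.1λ) = λ^9e^(−23.1λ), i.e. Gamma(10, 23.1).
Mode = (a−1)/b = 9/23.1 ≈ 0.390.

λ̂_MAP = 0.390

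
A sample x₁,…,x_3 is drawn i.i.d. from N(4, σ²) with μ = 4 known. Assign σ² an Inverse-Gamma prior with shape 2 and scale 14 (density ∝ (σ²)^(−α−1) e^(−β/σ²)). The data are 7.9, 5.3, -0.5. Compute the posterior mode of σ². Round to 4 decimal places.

σ̂²_MAP = 7.2389

Sum of squared deviations about the known mean: SS = (7.9−4)² + (5.3−4)² + (-0.5−4)² = 37.15.
The Normal likelihood contributes (σ²)^(−n/2) exp(−SS/(2σ²)), so the posterior is Inverse-Gamma(α + n/2, β + SS/2) = Inverse-Gamma(3.5, 32.575).
The mode of Inverse-Gamma(a, b) is b/(a+1) = 32.575/4.5 ≈ 7.2389.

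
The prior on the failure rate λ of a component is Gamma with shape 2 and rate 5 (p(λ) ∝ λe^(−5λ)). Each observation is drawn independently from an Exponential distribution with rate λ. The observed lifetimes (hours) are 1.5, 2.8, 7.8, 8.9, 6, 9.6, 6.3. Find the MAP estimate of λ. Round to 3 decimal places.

λ̂_MAP = 0.167

The Exponential(rate=λ) likelihood is ∝ λ^n e^(−λΣtᵢ). Here n = 7 and Σtᵢ = 1.5 + 2.8 + 7.8 + 8.9 + 6 + 9.6 + 6.3 = 42.9.
Posterior ∝ λe^(−5λ) · λ^7e^(−42.9λ) = λ^8e^(−47.9λ), i.e. Gamma(9, 47.9).
Mode = (a−1)/b = 8/47.9 ≈ 0.167.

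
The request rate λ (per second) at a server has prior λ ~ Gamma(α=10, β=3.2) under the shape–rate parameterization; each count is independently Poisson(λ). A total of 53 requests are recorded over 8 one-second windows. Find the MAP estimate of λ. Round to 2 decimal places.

λ̂_MAP = 5.54

Σxᵢ = 53, n = 8.
Posterior ∝ λ^9e^(−3.2λ) · λ^53e^(−8λ) = λ^62e^(−11.2λ), i.e. Gamma(shape=63, rate=11.2).
The mode of a Gamma(a, b) with a ≥ 1 (shape–rate) is (a−1)/b = 62/11.2 ≈ 5.54.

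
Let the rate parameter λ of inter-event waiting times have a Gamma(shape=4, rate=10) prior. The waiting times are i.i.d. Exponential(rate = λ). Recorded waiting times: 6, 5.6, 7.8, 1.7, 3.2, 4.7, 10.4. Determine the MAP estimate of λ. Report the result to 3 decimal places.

The Exponential(rate=λ) likelihood is ∝ λ^n e^(−λΣtᵢ). Here n = 7 and Σtᵢ = 6 + 5.6 + 7.8 + 1.7 + 3.2 + 4.7 + 10.4 = 39.4.
Posterior ∝ λ^3e^(−10λ) · λ^7e^(−39.4λ) = λ^10e^(−49.4λ), i.e. Gamma(11, 49.4).
Mode = (a−1)/b = 10/49.4 ≈ 0.202.

λ̂_MAP = 0.202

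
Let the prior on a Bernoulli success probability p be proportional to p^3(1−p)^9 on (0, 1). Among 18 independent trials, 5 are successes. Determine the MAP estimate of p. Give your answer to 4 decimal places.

p̂_MAP = 0.2667

The prior density ∝ p^3(1−p)^9 is the kernel of Beta(4, 10).
Data: 5 successes in 18 trials. The binomial likelihood contributes p^5(1−p)^13, so the posterior is Beta(4+5, 10+13) = Beta(9, 23).
For Beta(a, b) with a, b > 1 the mode is (a−1)/(a+b−2) = 8/30 ≈ 0.2667.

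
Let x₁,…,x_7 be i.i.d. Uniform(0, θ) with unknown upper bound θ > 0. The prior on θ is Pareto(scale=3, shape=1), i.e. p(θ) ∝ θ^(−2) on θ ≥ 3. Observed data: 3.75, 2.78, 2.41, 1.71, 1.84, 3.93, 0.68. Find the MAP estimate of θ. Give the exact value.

θ̂_MAP = 3.93

The Uniform(0, θ) likelihood is θ^(−n) for θ ≥ max(xᵢ), zero otherwise. Here max(xᵢ) = 3.93.
Posterior ∝ θ^(−2) · θ^(−7) = θ^(−9) on θ ≥ max(3, 3.93) = 3.93.
This density is strictly decreasing in θ, so the posterior mode lies at the lower boundary of the support.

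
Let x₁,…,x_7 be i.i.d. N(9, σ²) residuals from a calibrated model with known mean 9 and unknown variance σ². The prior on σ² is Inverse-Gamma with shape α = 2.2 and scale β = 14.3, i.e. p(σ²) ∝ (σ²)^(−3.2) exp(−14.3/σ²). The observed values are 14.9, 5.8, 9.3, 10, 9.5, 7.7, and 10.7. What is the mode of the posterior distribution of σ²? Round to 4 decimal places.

σ̂²_MAP = 5.9381

Sum of squared deviations about the known mean: SS = (14.9−9)² + (5.8−9)² + (9.3−9)² + (10−9)² + (9.5−9)² + (7.7−9)² + (10.7−9)² = 50.97.
The Normal likelihood contributes (σ²)^(−n/2) exp(−SS/(2σ²)), so the posterior is Inverse-Gamma(α + n/2, β + SS/2) = Inverse-Gamma(5.7, 39.785).
The mode of Inverse-Gamma(a, b) is b/(a+1) = 39.785/6.7 ≈ 5.9381.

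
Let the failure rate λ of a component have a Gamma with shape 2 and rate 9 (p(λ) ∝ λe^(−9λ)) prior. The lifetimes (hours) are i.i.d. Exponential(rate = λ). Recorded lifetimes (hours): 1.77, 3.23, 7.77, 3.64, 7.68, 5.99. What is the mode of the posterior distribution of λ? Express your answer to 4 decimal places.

λ̂_MAP = 0.1791

The Exponential(rate=λ) likelihood is ∝ λ^n e^(−λΣtᵢ). Here n = 6 and Σtᵢ = 1.77 + 3.23 + 7.77 + 3.64 + 7.68 + 5.99 = 30.08.
Posterior ∝ λe^(−9λ) · λ^6e^(−30.08λ) = λ^7e^(−39.08λ), i.e. Gamma(8, 39.08).
Mode = (a−1)/b = 7/39.08 ≈ 0.1791.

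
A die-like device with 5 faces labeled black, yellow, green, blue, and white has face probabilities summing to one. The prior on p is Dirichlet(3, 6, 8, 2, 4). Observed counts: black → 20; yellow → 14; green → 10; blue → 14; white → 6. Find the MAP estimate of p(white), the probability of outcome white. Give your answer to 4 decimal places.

MAP estimate of p(white) = 0.1098

The posterior is Dirichlet(αᵢ + nᵢ) = Dirichlet(23, 20, 18, 16, 10).
For a Dirichlet(a₁,…,a_K) with all aᵢ > 1, the mode has j-th component (aⱼ − 1)/(Σaᵢ − K).
Here Σaᵢ = 87 and K = 5, so p(white) = (10 − 1)/(87 − 5) = 9/82 ≈ 0.1098.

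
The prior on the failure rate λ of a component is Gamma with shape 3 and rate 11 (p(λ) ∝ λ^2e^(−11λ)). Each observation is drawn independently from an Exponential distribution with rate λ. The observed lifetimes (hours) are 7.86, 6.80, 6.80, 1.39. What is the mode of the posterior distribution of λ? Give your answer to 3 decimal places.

The Exponential(rate=λ) likelihood is ∝ λ^n e^(−λΣtᵢ). Here n = 4 and Σtᵢ = 7.86 + 6.80 + 6.80 + 1.39 = 22.85.
Posterior ∝ λ^2e^(−11λ) · λ^4e^(−22.85λ) = λ^6e^(−33.85λ), i.e. Gamma(7, 33.85).
Mode = (a−1)/b = 6/33.85 ≈ 0.177.

λ̂_MAP = 0.177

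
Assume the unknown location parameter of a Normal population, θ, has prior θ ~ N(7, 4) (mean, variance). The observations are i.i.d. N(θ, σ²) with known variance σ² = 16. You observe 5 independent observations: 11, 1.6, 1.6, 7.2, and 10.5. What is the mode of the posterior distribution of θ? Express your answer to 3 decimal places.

θ̂_MAP = 6.656

n = 5; x̄ = (11 + 1.6 + 1.6 + 7.2 + 10.5)/5 = 31.9/5 = 6.38.
For a Normal prior and Normal likelihood with known variance, the posterior is Normal; its mode equals its mean, the precision-weighted average.
Prior precision 1/σ₀² = 1/4 = 0.25; data precision n/σ² = 5/16 = 0.3125.
θ̂ = (0.25·7 + 0.3125·6.38) / (0.25 + 0.3125) = 3.74375/0.5625 = 599/90 ≈ 6.656.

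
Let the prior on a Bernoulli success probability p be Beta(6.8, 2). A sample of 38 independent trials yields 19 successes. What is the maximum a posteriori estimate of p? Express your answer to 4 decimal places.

Prior: Beta(6.8, 2).
Data: 19 successes in 38 trials. The binomial likelihood contributes p^19(1−p)^19, so the posterior is Beta(6.8+19, 2+19) = Beta(25.8, 21).
For Beta(a, b) with a, b > 1 the mode is (a−1)/(a+b−2) = 24.8/44.8 ≈ 0.5536.

p̂_MAP = 0.5536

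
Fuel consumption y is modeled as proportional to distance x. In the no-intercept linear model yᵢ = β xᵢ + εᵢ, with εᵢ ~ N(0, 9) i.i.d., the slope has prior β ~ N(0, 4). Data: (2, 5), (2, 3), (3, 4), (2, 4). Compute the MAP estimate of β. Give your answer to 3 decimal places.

β̂_MAP = 1.548

log p(β | y) = −Σ(yᵢ − βxᵢ)²/(2·9) − β²/(2·4) + const.
Setting the derivative to zero: Σxᵢ(yᵢ − βxᵢ)/9 − β/4 = 0, so β = Σxᵢyᵢ / (Σxᵢ² + σ²/τ²).
Σxᵢyᵢ = 2·5 + 2·3 + 3·4 + 2·4 = 36; Σxᵢ² = 21; σ²/τ² = 2.25.
β̂_MAP = 36 / (21 + 2.25) = 36/23.25 ≈ 1.548.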